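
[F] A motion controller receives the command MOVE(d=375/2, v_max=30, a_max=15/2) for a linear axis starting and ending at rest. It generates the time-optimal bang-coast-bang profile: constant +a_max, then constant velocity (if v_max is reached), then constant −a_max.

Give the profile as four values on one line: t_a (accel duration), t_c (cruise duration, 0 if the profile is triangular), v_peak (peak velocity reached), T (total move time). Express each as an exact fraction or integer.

v_max²/a_max = 30²/(15/2) = 120
375/2 ≥ 120 so v_max reached
t_a = 30/(15/2) = 4; v_peak = 30
d_cruise = 375/2 − 120 = 135/2; t_c = (135/2)/30 = 9/4
T = 2·4 + 9/4 = 41/4

t_a=4 t_c=9/4 v_peak=30 T=41/4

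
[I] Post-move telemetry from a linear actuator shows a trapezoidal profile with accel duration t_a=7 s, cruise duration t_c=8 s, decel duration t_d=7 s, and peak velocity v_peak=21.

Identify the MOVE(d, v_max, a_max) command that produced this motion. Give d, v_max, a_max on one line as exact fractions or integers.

a_max = 21/7 = 3
d_a = ½·21·7 = 147/2; d_c = 21·8 = 168
d = 2·147/2 + 168 = 315
t_c = 8 > 0 → v_max = v_peak = 21

d=315 v_max=21 a_max=3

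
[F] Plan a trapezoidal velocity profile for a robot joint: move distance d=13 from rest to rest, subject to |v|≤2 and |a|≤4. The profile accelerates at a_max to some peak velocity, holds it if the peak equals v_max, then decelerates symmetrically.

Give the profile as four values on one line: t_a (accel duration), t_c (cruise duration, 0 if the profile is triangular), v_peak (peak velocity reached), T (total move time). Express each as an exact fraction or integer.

vₘ²/aₘ = 2²/4 = 1
13 ≥ 1 so v_max reached
t_a = 2/4 = 1/2; v_peak = 2
d_cruise = 13 − 1 = 12; t_c = 12/2 = 6
T = 2·1/2 + 6 = 7

t_a=1/2 t_c=6 v_peak=2 T=7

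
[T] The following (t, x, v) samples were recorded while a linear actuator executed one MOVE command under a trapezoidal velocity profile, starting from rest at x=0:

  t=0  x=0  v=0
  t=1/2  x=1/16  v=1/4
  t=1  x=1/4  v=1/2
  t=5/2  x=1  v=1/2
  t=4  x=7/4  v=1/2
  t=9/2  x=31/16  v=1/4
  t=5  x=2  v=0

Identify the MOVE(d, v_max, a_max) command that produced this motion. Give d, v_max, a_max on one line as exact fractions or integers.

final state: t=5, x=2, v=0 → d = 2
a_max = (1/4−0)/(1/2−0) = 1/2
max v = 1/2 over t∈[1,4] → v_max = 1/2
check: 1/2·(1+3) = 2 ✓

d=2 v_max=1/2 a_max=1/2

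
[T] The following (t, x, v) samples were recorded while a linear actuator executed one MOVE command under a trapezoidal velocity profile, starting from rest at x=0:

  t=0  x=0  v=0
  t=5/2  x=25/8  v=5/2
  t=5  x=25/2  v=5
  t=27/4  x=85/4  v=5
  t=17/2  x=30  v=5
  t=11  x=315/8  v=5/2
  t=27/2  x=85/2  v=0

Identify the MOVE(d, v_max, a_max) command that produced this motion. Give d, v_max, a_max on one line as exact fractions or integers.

final state: t=27/2, x=85/2, v=0 → d = 85/2
a_max = (5/2−0)/(5/2−0) = 1
max v = 5 over t∈[5,17/2] → v_max = 5
check: 5·(5+7/2) = 85/2 ✓

d=85/2 v_max=5 a_max=1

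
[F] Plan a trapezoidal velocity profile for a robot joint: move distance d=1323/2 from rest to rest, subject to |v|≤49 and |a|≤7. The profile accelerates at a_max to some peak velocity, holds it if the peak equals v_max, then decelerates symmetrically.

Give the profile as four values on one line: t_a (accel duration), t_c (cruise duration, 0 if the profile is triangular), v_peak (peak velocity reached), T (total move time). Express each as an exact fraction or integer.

vₘ²/aₘ = 49²/7 = 343
1323/2 ≥ 343 → trapezoidal
t_a = 49/7 = 7; v_peak = 49
d_cruise = 1323/2 − 343 = 637/2; t_c = (637/2)/49 = 13/2
T = 2·7 + 13/2 = 41/2

t_a=7 t_c=13/2 v_peak=49 T=41/2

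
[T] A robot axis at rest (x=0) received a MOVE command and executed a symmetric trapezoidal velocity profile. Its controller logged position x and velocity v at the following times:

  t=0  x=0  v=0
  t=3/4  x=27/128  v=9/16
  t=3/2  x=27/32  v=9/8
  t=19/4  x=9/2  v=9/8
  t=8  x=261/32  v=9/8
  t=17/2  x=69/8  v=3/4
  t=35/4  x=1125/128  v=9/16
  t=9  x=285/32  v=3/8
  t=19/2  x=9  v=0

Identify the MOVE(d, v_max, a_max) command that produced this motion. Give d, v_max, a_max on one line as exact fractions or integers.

d=9 v_max=9/8 a_max=3/4

final state: t=19/2, x=9, v=0 → d = 9
a_max = (9/16−0)/(3/4−0) = 3/4
max v = 9/8 over t∈[3/2,8] → v_max = 9/8
check: 9/8·(3/2+13/2) = 9 ✓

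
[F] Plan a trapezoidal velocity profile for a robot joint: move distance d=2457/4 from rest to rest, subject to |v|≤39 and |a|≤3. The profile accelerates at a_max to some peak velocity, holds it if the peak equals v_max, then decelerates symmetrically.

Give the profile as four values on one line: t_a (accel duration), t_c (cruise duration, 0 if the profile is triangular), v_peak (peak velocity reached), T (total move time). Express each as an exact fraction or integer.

v_max²/a_max = 39²/3 = 507
2457/4 ≥ 507 so v_max reached
t_a = 39/3 = 13; v_peak = 39
d_cruise = 2457/4 − 507 = 429/4; t_c = (429/4)/39 = 11/4
T = 2·13 + 11/4 = 115/4

t_a=13 t_c=11/4 v_peak=39 T=115/4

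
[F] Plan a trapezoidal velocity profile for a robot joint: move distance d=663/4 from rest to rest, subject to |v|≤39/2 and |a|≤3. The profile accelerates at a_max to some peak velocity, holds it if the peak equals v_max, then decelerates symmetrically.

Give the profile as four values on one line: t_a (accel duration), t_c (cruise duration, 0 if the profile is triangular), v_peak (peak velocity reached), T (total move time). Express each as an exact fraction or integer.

vₘ²/aₘ = (39/2)²/3 = 507/4
663/4 ≥ 507/4 → trapezoidal
t_a = (39/2)/3 = 13/2; v_peak = 39/2
d_cruise = 663/4 − 507/4 = 39; t_c = 39/(39/2) = 2
T = 2·13/2 + 2 = 15

t_a=13/2 t_c=2 v_peak=39/2 T=15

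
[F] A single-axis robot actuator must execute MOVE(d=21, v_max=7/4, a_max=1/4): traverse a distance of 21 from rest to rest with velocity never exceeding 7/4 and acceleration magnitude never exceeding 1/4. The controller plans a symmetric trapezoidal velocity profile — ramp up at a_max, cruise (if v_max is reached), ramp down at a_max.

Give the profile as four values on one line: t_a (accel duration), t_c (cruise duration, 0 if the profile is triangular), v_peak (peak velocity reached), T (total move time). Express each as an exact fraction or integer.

(v_max)²/a_max = (7/4)²/(1/4) = 49/4
21 ≥ 49/4 so v_max reached
t_a = (7/4)/(1/4) = 7; v_peak = 7/4
d_cruise = 21 − 49/4 = 35/4; t_c = (35/4)/(7/4) = 5
T = 2·7 + 5 = 19

t_a=7 t_c=5 v_peak=7/4 T=19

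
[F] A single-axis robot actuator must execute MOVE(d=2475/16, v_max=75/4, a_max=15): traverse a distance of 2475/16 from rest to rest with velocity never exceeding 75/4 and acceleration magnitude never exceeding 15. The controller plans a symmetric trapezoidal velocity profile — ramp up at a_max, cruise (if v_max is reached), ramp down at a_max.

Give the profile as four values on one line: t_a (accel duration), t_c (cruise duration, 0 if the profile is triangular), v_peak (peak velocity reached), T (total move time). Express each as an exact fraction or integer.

vₘ²/aₘ = (75/4)²/15 = 375/16
2475/16 ≥ 375/16 → trapezoidal
t_a = (75/4)/15 = 5/4; v_peak = 75/4
d_cruise = 2475/16 − 375/16 = 525/4; t_c = (525/4)/(75/4) = 7
T = 2·5/4 + 7 = 19/2

t_a=5/4 t_c=7 v_peak=75/4 T=19/2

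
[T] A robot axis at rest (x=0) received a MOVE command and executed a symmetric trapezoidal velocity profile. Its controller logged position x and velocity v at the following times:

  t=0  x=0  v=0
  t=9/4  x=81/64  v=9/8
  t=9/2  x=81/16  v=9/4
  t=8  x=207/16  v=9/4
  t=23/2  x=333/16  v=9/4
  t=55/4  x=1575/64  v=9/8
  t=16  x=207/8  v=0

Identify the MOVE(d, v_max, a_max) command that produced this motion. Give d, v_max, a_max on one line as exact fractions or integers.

final state: t=16, x=207/8, v=0 → d = 207/8
a_max = (9/8−0)/(9/4−0) = 1/2
max v = 9/4 over t∈[9/2,23/2] → v_max = 9/4
check: 9/4·(9/2+7) = 207/8 ✓

d=207/8 v_max=9/4 a_max=1/2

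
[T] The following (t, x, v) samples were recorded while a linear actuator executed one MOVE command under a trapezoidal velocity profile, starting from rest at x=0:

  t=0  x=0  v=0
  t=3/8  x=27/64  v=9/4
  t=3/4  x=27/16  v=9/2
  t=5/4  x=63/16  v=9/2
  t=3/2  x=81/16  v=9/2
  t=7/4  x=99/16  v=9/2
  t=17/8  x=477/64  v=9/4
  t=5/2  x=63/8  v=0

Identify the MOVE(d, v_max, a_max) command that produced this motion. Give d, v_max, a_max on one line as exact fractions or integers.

final state: t=5/2, x=63/8, v=0 → d = 63/8
a_max = (9/4−0)/(3/8−0) = 6
max v = 9/2 over t∈[3/4,7/4] → v_max = 9/2
check: 9/2·(3/4+1) = 63/8 ✓

d=63/8 v_max=9/2 a_max=6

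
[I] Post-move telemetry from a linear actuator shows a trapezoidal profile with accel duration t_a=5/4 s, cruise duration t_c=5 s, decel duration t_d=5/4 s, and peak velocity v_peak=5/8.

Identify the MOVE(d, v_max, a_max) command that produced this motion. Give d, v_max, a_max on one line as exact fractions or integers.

d=125/32 v_max=5/8 a_max=1/2

a_max = (5/8)/(5/4) = 1/2
d_a = ½·5/8·5/4 = 25/64; d_c = 5/8·5 = 25/8
d = 2·25/64 + 25/8 = 125/32
t_c = 5 > 0 ⇒ limit active, v_max = 5/8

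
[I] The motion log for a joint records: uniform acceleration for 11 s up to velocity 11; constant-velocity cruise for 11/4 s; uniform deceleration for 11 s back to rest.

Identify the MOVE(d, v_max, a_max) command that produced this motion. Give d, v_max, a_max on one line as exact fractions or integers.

d=605/4 v_max=11 a_max=1

a_max = 11/11 = 1
d_a = ½·11·11 = 121/2; d_c = 11·11/4 = 121/4
d = 2·121/2 + 121/4 = 605/4
t_c = 11/4 > 0 → v_max = v_peak = 11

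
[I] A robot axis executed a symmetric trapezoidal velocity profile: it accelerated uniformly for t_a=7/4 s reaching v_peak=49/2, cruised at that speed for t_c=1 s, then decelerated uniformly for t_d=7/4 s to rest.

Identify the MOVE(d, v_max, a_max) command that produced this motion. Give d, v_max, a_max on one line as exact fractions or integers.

d=539/8 v_max=49/2 a_max=14

a_max = (49/2)/(7/4) = 14
d_a = ½·49/2·7/4 = 343/16; d_c = 49/2·1 = 49/2
d = 2·343/16 + 49/2 = 539/8
t_c = 1 > 0 → v_max = v_peak = 49/2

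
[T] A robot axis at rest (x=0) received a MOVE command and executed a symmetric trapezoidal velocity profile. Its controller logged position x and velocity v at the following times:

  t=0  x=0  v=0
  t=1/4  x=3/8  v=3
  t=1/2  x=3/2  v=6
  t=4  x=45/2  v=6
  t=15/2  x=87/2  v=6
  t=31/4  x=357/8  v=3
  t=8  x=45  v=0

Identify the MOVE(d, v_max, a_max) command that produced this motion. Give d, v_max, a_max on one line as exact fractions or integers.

d=45 v_max=6 a_max=12

final state: t=8, x=45, v=0 → d = 45
a_max = (3−0)/(1/4−0) = 12
max v = 6 over t∈[1/2,15/2] → v_max = 6
check: 6·(1/2+7) = 45 ✓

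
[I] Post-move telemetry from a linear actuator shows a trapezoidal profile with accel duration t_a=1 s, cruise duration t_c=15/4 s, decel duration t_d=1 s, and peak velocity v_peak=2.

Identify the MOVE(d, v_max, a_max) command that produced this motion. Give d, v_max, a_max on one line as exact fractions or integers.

d=19/2 v_max=2 a_max=2

a_max = 2/1 = 2
d_a = ½·2·1 = 1; d_c = 2·15/4 = 15/2
d = 2·1 + 15/2 = 19/2
t_c = 15/4 > 0 ⇒ limit active, v_max = 2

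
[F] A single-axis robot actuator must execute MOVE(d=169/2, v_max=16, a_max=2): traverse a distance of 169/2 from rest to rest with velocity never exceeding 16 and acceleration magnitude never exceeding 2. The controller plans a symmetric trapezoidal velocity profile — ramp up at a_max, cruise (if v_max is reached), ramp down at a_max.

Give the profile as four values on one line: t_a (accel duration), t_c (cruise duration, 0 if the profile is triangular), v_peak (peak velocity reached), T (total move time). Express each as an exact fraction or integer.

(v_max)²/a_max = 16²/2 = 128
169/2 < 128 → triangular
v_peak = √(169/2·2) = √169 = 13
t_a = 13/2; t_c = 0
T = 2·13/2 = 13

t_a=13/2 t_c=0 v_peak=13 T=13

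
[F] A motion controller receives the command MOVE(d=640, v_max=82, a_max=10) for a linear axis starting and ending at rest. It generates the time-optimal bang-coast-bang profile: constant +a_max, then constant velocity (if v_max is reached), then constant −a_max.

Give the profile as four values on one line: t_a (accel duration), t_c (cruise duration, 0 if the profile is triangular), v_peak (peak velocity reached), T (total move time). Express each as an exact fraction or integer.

(v_max)²/a_max = 82²/10 = 3362/5
640 < 3362/5 → triangular
v_peak = √(640·10) = √6400 = 80
t_a = 80/10 = 8; t_c = 0
T = 2·8 = 16

t_a=8 t_c=0 v_peak=80 T=16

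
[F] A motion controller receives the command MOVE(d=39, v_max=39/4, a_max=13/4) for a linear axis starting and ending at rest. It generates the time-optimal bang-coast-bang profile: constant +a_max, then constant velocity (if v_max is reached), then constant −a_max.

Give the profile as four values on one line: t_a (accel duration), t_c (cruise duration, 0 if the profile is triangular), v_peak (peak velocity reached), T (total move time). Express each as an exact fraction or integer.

(v_max)²/a_max = (39/4)²/(13/4) = 117/4
39 ≥ 117/4 → trapezoidal
t_a = (39/4)/(13/4) = 3; v_peak = 39/4
d_cruise = 39 − 117/4 = 39/4; t_c = (39/4)/(39/4) = 1
T = 2·3 + 1 = 7

t_a=3 t_c=1 v_peak=39/4 T=7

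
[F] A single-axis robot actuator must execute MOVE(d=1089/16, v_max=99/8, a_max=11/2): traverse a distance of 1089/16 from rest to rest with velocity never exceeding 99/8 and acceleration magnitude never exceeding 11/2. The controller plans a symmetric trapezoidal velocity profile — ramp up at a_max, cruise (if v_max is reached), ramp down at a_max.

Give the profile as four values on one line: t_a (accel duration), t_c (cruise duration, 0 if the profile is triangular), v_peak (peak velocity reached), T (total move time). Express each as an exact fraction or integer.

t_a=9/4 t_c=13/4 v_peak=99/8 T=31/4

v_max²/a_max = (99/8)²/(11/2) = 891/32
1089/16 ≥ 891/32 → trapezoidal
t_a = (99/8)/(11/2) = 9/4; v_peak = 99/8
d_cruise = 1089/16 − 891/32 = 1287/32; t_c = (1287/32)/(99/8) = 13/4
T = 2·9/4 + 13/4 = 31/4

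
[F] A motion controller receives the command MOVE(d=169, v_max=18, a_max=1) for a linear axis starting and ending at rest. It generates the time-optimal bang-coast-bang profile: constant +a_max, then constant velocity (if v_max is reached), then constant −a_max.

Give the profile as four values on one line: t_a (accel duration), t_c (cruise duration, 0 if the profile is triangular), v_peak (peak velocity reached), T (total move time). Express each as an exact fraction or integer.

(v_max)²/a_max = 18²/1 = 324
169 < 324 ⇒ no cruise
v_peak = √(169·1) = √169 = 13
t_a = 13/1 = 13; t_c = 0
T = 2·13 = 26

t_a=13 t_c=0 v_peak=13 T=26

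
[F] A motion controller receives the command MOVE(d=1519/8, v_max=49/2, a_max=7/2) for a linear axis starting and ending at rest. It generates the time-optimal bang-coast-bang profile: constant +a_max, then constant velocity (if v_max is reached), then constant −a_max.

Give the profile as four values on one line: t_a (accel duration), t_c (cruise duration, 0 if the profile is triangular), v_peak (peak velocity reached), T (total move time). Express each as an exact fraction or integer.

t_a=7 t_c=3/4 v_peak=49/2 T=59/4

(v_max)²/a_max = (49/2)²/(7/2) = 343/2
1519/8 ≥ 343/2 → trapezoidal
t_a = (49/2)/(7/2) = 7; v_peak = 49/2
d_cruise = 1519/8 − 343/2 = 147/8; t_c = (147/8)/(49/2) = 3/4
T = 2·7 + 3/4 = 59/4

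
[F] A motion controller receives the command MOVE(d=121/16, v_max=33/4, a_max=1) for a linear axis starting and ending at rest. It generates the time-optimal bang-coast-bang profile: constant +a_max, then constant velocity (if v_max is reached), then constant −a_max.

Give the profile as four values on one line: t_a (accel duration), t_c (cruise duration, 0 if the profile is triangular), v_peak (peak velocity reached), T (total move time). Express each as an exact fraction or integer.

vₘ²/aₘ = (33/4)²/1 = 1089/16
121/16 < 1089/16 ⇒ no cruise
v_peak = √(121/16·1) = √(121/16) = 11/4
t_a = (11/4)/1 = 11/4; t_c = 0
T = 2·11/4 = 11/2

t_a=11/4 t_c=0 v_peak=11/4 T=11/2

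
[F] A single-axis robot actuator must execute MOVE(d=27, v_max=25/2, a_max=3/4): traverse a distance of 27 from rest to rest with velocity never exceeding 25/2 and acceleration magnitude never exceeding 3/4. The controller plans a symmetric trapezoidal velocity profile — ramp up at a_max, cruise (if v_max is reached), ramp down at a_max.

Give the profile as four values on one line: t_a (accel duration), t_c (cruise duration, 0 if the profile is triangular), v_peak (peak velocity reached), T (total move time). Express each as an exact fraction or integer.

v_max²/a_max = (25/2)²/(3/4) = 625/3
27 < 625/3 ⇒ no cruise
v_peak = √(27·3/4) = √(81/4) = 9/2
t_a = (9/2)/(3/4) = 6; t_c = 0
T = 2·6 = 12

t_a=6 t_c=0 v_peak=9/2 T=12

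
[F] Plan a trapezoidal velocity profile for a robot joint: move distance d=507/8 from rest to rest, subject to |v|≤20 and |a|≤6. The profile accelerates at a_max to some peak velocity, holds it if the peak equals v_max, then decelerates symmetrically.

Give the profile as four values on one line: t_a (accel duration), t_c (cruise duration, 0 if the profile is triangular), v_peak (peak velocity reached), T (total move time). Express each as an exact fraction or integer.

t_a=13/4 t_c=0 v_peak=39/2 T=13/2

(v_max)²/a_max = 20²/6 = 200/3
507/8 < 200/3 ⇒ no cruise
v_peak = √(507/8·6) = √(1521/4) = 39/2
t_a = (39/2)/6 = 13/4; t_c = 0
T = 2·13/4 = 13/2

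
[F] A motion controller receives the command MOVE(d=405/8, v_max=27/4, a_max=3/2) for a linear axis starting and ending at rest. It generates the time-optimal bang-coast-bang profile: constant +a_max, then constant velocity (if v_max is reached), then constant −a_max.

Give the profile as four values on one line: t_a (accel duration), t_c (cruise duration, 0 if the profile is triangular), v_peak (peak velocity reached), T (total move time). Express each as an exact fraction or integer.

t_a=9/2 t_c=3 v_peak=27/4 T=12

v_max²/a_max = (27/4)²/(3/2) = 243/8
405/8 ≥ 243/8 → trapezoidal
t_a = (27/4)/(3/2) = 9/2; v_peak = 27/4
d_cruise = 405/8 − 243/8 = 81/4; t_c = (81/4)/(27/4) = 3
T = 2·9/2 + 3 = 12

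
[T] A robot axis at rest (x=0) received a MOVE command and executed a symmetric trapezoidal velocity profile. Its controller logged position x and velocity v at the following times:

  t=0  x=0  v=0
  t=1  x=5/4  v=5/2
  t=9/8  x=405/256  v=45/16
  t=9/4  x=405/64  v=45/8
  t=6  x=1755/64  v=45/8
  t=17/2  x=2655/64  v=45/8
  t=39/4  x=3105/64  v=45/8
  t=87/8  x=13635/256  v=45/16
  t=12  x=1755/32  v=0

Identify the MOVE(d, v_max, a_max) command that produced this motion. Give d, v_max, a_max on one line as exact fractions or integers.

d=1755/32 v_max=45/8 a_max=5/2

final state: t=12, x=1755/32, v=0 → d = 1755/32
a_max = (5/2−0)/(1−0) = 5/2
max v = 45/8 over t∈[9/4,39/4] → v_max = 45/8
check: 45/8·(9/4+15/2) = 1755/32 ✓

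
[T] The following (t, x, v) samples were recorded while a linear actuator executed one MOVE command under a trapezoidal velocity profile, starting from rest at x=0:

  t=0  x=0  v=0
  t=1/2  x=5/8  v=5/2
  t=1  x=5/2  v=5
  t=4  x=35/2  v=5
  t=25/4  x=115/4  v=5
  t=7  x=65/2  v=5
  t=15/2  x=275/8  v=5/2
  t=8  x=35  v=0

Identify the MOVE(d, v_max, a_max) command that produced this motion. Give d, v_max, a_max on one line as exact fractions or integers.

d=35 v_max=5 a_max=5

final state: t=8, x=35, v=0 → d = 35
a_max = (5/2−0)/(1/2−0) = 5
max v = 5 over t∈[1,7] → v_max = 5
check: 5·(1+6) = 35 ✓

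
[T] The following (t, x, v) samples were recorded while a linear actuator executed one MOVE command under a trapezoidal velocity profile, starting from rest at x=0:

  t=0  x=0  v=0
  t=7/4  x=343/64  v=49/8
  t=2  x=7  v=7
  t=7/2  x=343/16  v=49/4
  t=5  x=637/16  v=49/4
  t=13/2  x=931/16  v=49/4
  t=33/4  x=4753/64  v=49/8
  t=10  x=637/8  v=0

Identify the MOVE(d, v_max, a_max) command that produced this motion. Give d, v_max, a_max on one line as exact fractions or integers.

d=637/8 v_max=49/4 a_max=7/2

final state: t=10, x=637/8, v=0 → d = 637/8
a_max = (49/8−0)/(7/4−0) = 7/2
max v = 49/4 over t∈[7/2,13/2] → v_max = 49/4
check: 49/4·(7/2+3) = 637/8 ✓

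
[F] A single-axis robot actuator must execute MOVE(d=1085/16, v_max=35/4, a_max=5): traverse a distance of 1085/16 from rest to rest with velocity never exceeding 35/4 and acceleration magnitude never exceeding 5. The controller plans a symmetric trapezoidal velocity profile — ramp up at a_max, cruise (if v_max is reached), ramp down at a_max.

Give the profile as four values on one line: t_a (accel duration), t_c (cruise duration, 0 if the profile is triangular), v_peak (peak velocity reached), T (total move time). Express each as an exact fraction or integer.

vₘ²/aₘ = (35/4)²/5 = 245/16
1085/16 ≥ 245/16 ⇒ cruise phase
t_a = (35/4)/5 = 7/4; v_peak = 35/4
d_cruise = 1085/16 − 245/16 = 105/2; t_c = (105/2)/(35/4) = 6
T = 2·7/4 + 6 = 19/2

t_a=7/4 t_c=6 v_peak=35/4 T=19/2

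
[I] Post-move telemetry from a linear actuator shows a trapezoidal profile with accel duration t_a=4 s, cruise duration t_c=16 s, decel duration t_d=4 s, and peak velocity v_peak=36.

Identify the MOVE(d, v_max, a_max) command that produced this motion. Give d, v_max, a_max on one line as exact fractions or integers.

d=720 v_max=36 a_max=9

a_max = 36/4 = 9
d_a = ½·36·4 = 72; d_c = 36·16 = 576
d = 2·72 + 576 = 720
t_c = 16 > 0 ⇒ limit active, v_max = 36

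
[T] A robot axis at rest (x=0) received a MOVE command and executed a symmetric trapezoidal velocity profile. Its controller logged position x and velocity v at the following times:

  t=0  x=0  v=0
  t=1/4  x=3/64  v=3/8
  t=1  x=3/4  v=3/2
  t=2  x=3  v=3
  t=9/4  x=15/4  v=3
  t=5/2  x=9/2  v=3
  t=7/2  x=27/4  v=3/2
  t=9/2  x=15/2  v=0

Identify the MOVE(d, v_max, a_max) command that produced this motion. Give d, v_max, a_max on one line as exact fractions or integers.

d=15/2 v_max=3 a_max=3/2

final state: t=9/2, x=15/2, v=0 → d = 15/2
a_max = (3/8−0)/(1/4−0) = 3/2
max v = 3 over t∈[2,5/2] → v_max = 3
check: 3·(2+1/2) = 15/2 ✓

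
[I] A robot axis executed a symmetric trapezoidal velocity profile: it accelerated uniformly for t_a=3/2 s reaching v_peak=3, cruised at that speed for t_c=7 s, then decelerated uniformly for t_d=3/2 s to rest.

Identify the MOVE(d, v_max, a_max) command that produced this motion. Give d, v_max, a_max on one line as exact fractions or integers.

d=51/2 v_max=3 a_max=2

a_max = 3/(3/2) = 2
d_a = ½·3·3/2 = 9/4; d_c = 3·7 = 21
d = 2·9/4 + 21 = 51/2
t_c = 7 > 0 so v_max = 3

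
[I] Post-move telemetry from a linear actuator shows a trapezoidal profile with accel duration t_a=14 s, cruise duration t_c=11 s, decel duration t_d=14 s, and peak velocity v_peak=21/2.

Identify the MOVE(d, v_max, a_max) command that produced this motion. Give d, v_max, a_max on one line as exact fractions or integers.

d=525/2 v_max=21/2 a_max=3/4

a_max = (21/2)/14 = 3/4
d_a = ½·21/2·14 = 147/2; d_c = 21/2·11 = 231/2
d = 2·147/2 + 231/2 = 525/2
t_c = 11 > 0 → v_max = v_peak = 21/2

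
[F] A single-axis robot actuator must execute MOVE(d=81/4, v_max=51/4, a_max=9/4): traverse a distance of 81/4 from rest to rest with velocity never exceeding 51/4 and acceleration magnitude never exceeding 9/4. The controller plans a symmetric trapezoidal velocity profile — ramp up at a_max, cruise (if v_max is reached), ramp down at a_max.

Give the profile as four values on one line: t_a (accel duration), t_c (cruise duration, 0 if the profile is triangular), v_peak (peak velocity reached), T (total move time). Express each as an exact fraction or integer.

t_a=3 t_c=0 v_peak=27/4 T=6

v_max²/a_max = (51/4)²/(9/4) = 289/4
81/4 < 289/4 ⇒ no cruise
v_peak = √(81/4·9/4) = √(729/16) = 27/4
t_a = (27/4)/(9/4) = 3; t_c = 0
T = 2·3 = 6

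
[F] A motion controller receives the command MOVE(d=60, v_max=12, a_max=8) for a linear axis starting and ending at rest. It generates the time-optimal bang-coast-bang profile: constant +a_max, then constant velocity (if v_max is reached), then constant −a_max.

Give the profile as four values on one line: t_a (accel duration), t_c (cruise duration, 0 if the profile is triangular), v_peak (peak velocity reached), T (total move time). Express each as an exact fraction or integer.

t_a=3/2 t_c=7/2 v_peak=12 T=13/2

v_max²/a_max = 12²/8 = 18
60 ≥ 18 so v_max reached
t_a = 12/8 = 3/2; v_peak = 12
d_cruise = 60 − 18 = 42; t_c = 42/12 = 7/2
T = 2·3/2 + 7/2 = 13/2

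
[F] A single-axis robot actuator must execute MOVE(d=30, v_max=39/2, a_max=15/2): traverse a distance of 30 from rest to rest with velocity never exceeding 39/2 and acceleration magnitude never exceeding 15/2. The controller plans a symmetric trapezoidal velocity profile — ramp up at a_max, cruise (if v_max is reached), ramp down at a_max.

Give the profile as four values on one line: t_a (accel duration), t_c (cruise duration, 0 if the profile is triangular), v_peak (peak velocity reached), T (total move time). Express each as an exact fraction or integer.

t_a=2 t_c=0 v_peak=15 T=4

(v_max)²/a_max = (39/2)²/(15/2) = 507/10
30 < 507/10 → triangular
v_peak = √(30·15/2) = √225 = 15
t_a = 15/(15/2) = 2; t_c = 0
T = 2·2 = 4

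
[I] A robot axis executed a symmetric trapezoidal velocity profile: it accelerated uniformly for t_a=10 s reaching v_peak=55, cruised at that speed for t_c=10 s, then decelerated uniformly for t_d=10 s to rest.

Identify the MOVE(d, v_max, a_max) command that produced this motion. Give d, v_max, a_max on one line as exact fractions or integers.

a_max = 55/10 = 11/2
d_a = ½·55·10 = 275; d_c = 55·10 = 550
d = 2·275 + 550 = 1100
t_c = 10 > 0 so v_max = 55

d=1100 v_max=55 a_max=11/2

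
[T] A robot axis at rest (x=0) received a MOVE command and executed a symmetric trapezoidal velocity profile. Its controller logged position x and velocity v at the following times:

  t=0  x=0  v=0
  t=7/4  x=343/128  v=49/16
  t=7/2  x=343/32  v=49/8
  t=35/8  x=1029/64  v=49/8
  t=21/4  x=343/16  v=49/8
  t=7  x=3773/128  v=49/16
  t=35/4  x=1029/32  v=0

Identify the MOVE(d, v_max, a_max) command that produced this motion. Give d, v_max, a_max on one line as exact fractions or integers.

final state: t=35/4, x=1029/32, v=0 → d = 1029/32
a_max = (49/16−0)/(7/4−0) = 7/4
max v = 49/8 over t∈[7/2,21/4] → v_max = 49/8
check: 49/8·(7/2+7/4) = 1029/32 ✓

d=1029/32 v_max=49/8 a_max=7/4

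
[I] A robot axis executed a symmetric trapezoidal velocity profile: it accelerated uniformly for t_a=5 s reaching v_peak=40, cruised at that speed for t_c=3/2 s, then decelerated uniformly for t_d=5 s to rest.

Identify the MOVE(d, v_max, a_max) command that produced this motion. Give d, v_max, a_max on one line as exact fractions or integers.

d=260 v_max=40 a_max=8

a_max = 40/5 = 8
d_a = ½·40·5 = 100; d_c = 40·3/2 = 60
d = 2·100 + 60 = 260
t_c = 3/2 > 0 → v_max = v_peak = 40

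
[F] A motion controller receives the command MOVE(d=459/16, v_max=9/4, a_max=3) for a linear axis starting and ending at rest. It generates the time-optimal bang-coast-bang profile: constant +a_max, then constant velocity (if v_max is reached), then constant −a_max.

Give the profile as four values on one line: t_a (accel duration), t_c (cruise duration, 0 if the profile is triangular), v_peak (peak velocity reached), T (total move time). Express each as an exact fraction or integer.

t_a=3/4 t_c=12 v_peak=9/4 T=27/2

(v_max)²/a_max = (9/4)²/3 = 27/16
459/16 ≥ 27/16 ⇒ cruise phase
t_a = (9/4)/3 = 3/4; v_peak = 9/4
d_cruise = 459/16 − 27/16 = 27; t_c = 27/(9/4) = 12
T = 2·3/4 + 12 = 27/2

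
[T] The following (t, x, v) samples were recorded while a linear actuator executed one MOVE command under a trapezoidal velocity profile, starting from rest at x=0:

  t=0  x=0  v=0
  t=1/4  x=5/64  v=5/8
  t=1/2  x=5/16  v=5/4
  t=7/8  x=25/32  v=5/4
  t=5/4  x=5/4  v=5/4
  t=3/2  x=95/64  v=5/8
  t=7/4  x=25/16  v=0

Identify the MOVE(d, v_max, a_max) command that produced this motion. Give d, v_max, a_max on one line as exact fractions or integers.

final state: t=7/4, x=25/16, v=0 → d = 25/16
a_max = (5/8−0)/(1/4−0) = 5/2
max v = 5/4 over t∈[1/2,5/4] → v_max = 5/4
check: 5/4·(1/2+3/4) = 25/16 ✓

d=25/16 v_max=5/4 a_max=5/2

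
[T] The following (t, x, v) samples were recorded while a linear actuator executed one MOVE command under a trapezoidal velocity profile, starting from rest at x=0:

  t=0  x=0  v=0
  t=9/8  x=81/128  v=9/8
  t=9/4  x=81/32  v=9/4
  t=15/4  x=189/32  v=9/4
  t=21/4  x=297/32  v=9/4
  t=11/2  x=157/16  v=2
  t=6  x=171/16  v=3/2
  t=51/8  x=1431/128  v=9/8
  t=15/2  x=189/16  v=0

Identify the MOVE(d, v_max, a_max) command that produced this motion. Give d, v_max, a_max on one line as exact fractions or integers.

d=189/16 v_max=9/4 a_max=1

final state: t=15/2, x=189/16, v=0 → d = 189/16
a_max = (9/8−0)/(9/8−0) = 1
max v = 9/4 over t∈[9/4,21/4] → v_max = 9/4
check: 9/4·(9/4+3) = 189/16 ✓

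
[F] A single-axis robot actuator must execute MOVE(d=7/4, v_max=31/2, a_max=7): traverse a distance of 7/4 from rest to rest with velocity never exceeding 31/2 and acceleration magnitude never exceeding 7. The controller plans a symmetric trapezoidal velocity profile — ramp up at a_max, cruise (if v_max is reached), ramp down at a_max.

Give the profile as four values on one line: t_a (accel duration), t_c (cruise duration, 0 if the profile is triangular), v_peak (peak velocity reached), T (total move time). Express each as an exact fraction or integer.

t_a=1/2 t_c=0 v_peak=7/2 T=1

(v_max)²/a_max = (31/2)²/7 = 961/28
7/4 < 961/28 so t_c = 0
v_peak = √(7/4·7) = √(49/4) = 7/2
t_a = (7/2)/7 = 1/2; t_c = 0
T = 2·1/2 = 1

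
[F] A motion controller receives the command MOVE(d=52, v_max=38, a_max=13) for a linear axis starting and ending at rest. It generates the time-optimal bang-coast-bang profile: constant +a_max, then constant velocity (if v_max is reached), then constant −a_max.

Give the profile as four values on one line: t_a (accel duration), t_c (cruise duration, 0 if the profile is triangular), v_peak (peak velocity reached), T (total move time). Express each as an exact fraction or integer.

t_a=2 t_c=0 v_peak=26 T=4

vₘ²/aₘ = 38²/13 = 1444/13
52 < 1444/13 so t_c = 0
v_peak = √(52·13) = √676 = 26
t_a = 26/13 = 2; t_c = 0
T = 2·2 = 4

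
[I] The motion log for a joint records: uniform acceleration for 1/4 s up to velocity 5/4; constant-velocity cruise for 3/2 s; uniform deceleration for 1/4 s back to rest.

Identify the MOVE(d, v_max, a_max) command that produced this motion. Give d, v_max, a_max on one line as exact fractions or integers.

d=35/16 v_max=5/4 a_max=5

a_max = (5/4)/(1/4) = 5
d_a = ½·5/4·1/4 = 5/32; d_c = 5/4·3/2 = 15/8
d = 2·5/32 + 15/8 = 35/16
t_c = 3/2 > 0 ⇒ limit active, v_max = 5/4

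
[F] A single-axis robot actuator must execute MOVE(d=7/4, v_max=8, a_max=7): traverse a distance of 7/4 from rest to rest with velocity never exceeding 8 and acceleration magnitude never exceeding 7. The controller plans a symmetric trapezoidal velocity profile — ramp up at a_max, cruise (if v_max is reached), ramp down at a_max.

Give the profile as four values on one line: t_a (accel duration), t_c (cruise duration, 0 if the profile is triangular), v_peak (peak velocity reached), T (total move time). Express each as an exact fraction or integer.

v_max²/a_max = 8²/7 = 64/7
7/4 < 64/7 so t_c = 0
v_peak = √(7/4·7) = √(49/4) = 7/2
t_a = (7/2)/7 = 1/2; t_c = 0
T = 2·1/2 = 1

t_a=1/2 t_c=0 v_peak=7/2 T=1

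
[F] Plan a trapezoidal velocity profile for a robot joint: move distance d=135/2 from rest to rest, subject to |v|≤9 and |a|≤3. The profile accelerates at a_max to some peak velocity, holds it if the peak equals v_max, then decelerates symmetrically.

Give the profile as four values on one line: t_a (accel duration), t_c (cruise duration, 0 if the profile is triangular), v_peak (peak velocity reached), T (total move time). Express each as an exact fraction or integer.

v_max²/a_max = 9²/3 = 27
135/2 ≥ 27 ⇒ cruise phase
t_a = 9/3 = 3; v_peak = 9
d_cruise = 135/2 − 27 = 81/2; t_c = (81/2)/9 = 9/2
T = 2·3 + 9/2 = 21/2

t_a=3 t_c=9/2 v_peak=9 T=21/2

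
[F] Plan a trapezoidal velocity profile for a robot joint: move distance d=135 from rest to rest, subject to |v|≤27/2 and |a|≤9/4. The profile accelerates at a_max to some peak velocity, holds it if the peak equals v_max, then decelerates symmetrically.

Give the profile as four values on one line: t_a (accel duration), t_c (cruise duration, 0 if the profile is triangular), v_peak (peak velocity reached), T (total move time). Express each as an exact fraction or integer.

t_a=6 t_c=4 v_peak=27/2 T=16

v_max²/a_max = (27/2)²/(9/4) = 81
135 ≥ 81 → trapezoidal
t_a = (27/2)/(9/4) = 6; v_peak = 27/2
d_cruise = 135 − 81 = 54; t_c = 54/(27/2) = 4
T = 2·6 + 4 = 16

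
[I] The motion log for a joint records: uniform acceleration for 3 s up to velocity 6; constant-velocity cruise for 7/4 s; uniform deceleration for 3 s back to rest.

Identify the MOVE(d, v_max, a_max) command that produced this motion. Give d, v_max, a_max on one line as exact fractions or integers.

d=57/2 v_max=6 a_max=2

a_max = 6/3 = 2
d_a = ½·6·3 = 9; d_c = 6·7/4 = 21/2
d = 2·9 + 21/2 = 57/2
t_c = 7/4 > 0 → v_max = v_peak = 6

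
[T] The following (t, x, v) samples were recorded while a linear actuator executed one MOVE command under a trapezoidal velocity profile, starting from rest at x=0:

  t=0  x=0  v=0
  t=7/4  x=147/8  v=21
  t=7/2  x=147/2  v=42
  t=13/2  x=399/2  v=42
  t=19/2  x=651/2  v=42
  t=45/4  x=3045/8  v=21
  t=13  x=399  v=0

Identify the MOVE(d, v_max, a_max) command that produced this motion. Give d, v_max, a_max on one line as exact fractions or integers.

d=399 v_max=42 a_max=12

final state: t=13, x=399, v=0 → d = 399
a_max = (21−0)/(7/4−0) = 12
max v = 42 over t∈[7/2,19/2] → v_max = 42
check: 42·(7/2+6) = 399 ✓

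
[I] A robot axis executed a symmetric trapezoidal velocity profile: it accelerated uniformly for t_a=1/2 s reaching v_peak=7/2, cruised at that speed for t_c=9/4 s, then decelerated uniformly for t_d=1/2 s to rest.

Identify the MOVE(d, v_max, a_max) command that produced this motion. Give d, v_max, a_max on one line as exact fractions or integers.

a_max = (7/2)/(1/2) = 7
d_a = ½·7/2·1/2 = 7/8; d_c = 7/2·9/4 = 63/8
d = 2·7/8 + 63/8 = 77/8
t_c = 9/4 > 0 → v_max = v_peak = 7/2

d=77/8 v_max=7/2 a_max=7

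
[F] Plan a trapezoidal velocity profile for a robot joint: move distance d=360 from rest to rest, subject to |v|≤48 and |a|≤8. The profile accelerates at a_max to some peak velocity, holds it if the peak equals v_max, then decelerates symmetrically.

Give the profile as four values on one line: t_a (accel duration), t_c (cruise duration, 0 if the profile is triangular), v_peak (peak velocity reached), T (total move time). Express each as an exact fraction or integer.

t_a=6 t_c=3/2 v_peak=48 T=27/2

vₘ²/aₘ = 48²/8 = 288
360 ≥ 288 → trapezoidal
t_a = 48/8 = 6; v_peak = 48
d_cruise = 360 − 288 = 72; t_c = 72/48 = 3/2
T = 2·6 + 3/2 = 27/2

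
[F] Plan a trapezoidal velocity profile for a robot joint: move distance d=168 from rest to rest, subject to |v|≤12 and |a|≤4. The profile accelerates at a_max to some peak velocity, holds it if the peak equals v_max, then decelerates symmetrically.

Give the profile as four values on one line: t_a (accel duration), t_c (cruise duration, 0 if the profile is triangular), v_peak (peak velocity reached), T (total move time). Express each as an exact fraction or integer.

v_max²/a_max = 12²/4 = 36
168 ≥ 36 → trapezoidal
t_a = 12/4 = 3; v_peak = 12
d_cruise = 168 − 36 = 132; t_c = 132/12 = 11
T = 2·3 + 11 = 17

t_a=3 t_c=11 v_peak=12 T=17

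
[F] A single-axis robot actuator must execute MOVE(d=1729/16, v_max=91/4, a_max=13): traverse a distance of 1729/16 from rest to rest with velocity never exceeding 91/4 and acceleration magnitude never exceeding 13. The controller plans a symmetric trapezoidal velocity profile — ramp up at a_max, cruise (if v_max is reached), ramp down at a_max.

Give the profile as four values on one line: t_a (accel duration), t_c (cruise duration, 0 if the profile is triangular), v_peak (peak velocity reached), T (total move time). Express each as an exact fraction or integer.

(v_max)²/a_max = (91/4)²/13 = 637/16
1729/16 ≥ 637/16 → trapezoidal
t_a = (91/4)/13 = 7/4; v_peak = 91/4
d_cruise = 1729/16 − 637/16 = 273/4; t_c = (273/4)/(91/4) = 3
T = 2·7/4 + 3 = 13/2

t_a=7/4 t_c=3 v_peak=91/4 T=13/2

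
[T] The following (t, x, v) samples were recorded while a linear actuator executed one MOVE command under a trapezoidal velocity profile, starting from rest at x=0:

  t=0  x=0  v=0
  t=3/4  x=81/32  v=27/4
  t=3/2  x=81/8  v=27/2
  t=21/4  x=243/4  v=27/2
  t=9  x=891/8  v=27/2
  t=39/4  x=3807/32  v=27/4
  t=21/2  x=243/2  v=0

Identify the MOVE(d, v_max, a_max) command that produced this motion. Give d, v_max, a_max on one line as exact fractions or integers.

final state: t=21/2, x=243/2, v=0 → d = 243/2
a_max = (27/4−0)/(3/4−0) = 9
max v = 27/2 over t∈[3/2,9] → v_max = 27/2
check: 27/2·(3/2+15/2) = 243/2 ✓

d=243/2 v_max=27/2 a_max=9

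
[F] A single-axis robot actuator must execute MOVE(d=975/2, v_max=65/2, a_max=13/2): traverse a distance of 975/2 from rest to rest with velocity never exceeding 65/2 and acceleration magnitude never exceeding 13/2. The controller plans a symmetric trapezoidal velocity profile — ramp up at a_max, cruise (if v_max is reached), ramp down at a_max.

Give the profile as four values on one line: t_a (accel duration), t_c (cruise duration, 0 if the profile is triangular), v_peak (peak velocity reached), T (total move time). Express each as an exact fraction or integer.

t_a=5 t_c=10 v_peak=65/2 T=20

vₘ²/aₘ = (65/2)²/(13/2) = 325/2
975/2 ≥ 325/2 → trapezoidal
t_a = (65/2)/(13/2) = 5; v_peak = 65/2
d_cruise = 975/2 − 325/2 = 325; t_c = 325/(65/2) = 10
T = 2·5 + 10 = 20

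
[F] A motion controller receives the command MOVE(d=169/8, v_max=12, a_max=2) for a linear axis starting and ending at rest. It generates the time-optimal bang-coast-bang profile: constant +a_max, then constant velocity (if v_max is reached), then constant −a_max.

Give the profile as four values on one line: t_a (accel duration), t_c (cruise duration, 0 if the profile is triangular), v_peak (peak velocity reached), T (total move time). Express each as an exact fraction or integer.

v_max²/a_max = 12²/2 = 72
169/8 < 72 ⇒ no cruise
v_peak = √(169/8·2) = √(169/4) = 13/2
t_a = (13/2)/2 = 13/4; t_c = 0
T = 2·13/4 = 13/2

t_a=13/4 t_c=0 v_peak=13/2 T=13/2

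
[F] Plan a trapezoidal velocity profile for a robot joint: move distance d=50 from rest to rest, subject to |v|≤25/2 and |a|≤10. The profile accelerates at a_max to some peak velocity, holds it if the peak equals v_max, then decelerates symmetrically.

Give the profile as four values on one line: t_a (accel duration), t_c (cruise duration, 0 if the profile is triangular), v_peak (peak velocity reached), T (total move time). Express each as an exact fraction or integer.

(v_max)²/a_max = (25/2)²/10 = 125/8
50 ≥ 125/8 → trapezoidal
t_a = (25/2)/10 = 5/4; v_peak = 25/2
d_cruise = 50 − 125/8 = 275/8; t_c = (275/8)/(25/2) = 11/4
T = 2·5/4 + 11/4 = 21/4

t_a=5/4 t_c=11/4 v_peak=25/2 T=21/4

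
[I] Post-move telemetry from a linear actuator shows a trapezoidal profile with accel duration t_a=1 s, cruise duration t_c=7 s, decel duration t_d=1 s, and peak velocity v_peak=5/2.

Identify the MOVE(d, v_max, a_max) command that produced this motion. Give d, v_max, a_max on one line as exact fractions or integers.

d=20 v_max=5/2 a_max=5/2

a_max = (5/2)/1 = 5/2
d_a = ½·5/2·1 = 5/4; d_c = 5/2·7 = 35/2
d = 2·5/4 + 35/2 = 20
t_c = 7 > 0 → v_max = v_peak = 5/2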